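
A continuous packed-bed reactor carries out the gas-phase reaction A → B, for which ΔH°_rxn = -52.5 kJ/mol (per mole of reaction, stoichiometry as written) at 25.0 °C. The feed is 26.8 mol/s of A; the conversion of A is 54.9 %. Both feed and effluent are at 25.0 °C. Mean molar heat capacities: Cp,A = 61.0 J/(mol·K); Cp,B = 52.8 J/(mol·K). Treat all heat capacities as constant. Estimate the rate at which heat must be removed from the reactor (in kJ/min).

Q_out = 46300 kJ/min

Extent of reaction ξ = 0.549 × 26.8 = 14.713 mol/s
Reaction term: ξ·ΔH°_rxn = 14.713 × -52.5 = -772.44 kJ/s
Q = ΔH = -772.44 kJ/s = -772.44 kW
Heat removed = 46347 kJ/min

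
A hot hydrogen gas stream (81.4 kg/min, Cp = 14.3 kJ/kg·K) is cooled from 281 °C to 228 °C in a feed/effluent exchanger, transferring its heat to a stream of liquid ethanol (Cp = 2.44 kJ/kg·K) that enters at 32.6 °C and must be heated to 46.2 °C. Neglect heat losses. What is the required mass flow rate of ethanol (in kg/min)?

ṁ_c = 1860 kg/min

Heat released by hot stream: Q = 81.4 × 14.3 × (281 − 228) = 61693 kJ/min
Energy balance on cold side (adiabatic exchanger): Q = ṁ_c·Cp_c·(T_c,out − T_c,in)
ṁ_c = 61693 / [2.44 × (46.2 − 32.6)] = 1859.1 kg/min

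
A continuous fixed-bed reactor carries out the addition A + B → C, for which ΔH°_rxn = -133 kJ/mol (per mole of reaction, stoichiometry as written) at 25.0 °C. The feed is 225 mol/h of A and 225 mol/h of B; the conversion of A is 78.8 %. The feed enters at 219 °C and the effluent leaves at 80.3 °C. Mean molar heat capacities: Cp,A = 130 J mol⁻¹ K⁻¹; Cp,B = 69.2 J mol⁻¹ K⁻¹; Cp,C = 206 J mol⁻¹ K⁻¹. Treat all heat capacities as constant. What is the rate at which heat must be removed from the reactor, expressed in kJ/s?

Q_out = 8.26 kJ/s

Extent of reaction ξ = 0.788 × 225 = 177.3 mol/h
Reaction term: ξ·ΔH°_rxn = 177.3 × -133 = -23581 kJ/h
Sensible, feed 219→25 °C: -8695.1 kJ/h
Outlet flows (mol/h): A 47.7, B 47.7, C 177.3
Sensible, products 25→80.3 °C: 2545.2 kJ/h
Q = ΔH = -29731 kJ/h = -8.2585 kW
Heat removed = 8.2585 kJ/s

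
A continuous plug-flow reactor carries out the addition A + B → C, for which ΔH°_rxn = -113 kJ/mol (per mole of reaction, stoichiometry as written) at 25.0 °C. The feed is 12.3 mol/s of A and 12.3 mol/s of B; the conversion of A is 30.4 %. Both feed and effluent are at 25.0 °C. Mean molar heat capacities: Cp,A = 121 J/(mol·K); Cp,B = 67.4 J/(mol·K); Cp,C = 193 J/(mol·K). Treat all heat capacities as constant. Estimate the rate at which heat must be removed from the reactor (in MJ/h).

Extent of reaction ξ = 0.304 × 12.3 = 3.7392 mol/s
Reaction term: ξ·ΔH°_rxn = 3.7392 × -113 = -422.53 kJ/s
Q = ΔH = -422.53 kJ/s = -422.53 kW
Heat removed = 1521.1 MJ/h

Q_out = 1520 MJ/h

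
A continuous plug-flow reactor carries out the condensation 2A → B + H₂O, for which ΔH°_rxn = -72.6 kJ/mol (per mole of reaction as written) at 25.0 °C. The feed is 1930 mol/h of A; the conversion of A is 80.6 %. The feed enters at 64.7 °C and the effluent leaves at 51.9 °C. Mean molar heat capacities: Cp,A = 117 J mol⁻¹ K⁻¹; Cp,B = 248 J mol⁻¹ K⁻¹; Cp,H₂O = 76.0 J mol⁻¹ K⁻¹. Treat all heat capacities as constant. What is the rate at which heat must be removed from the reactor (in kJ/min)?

Q_out = 958 kJ/min

Extent of reaction ξ = 0.806 × 1930 / 2 = 777.79 mol/h
Reaction term: ξ·ΔH°_rxn = 777.79 × -72.6 = -56468 kJ/h
Sensible, feed 64.7→25 °C: -8964.7 kJ/h
Outlet flows (mol/h): A 374.42, B 777.79, H₂O 777.79
Sensible, products 25→51.9 °C: 7957.3 kJ/h
Q = ΔH = -57475 kJ/h = -15.965 kW
Heat removed = 957.91 kJ/min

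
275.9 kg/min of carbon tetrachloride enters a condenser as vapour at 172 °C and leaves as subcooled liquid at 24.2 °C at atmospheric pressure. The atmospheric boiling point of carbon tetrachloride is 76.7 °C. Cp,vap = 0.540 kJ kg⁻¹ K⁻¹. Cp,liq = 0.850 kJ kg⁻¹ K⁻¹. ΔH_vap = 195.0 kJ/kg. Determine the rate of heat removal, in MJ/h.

Q_c = 4820 MJ/h

vapour 172→76.7 °C: -51.462 kJ/kg
condensation at 76.7 °C: -195 kJ/kg
liquid 76.7→24.2 °C: -44.625 kJ/kg
Δh = -51.462 + -195 + -44.625 = -291.09 kJ/kg
Q = ṁ·Δh = 275.9 kg/min × -291.09 kJ/kg = -80311 kJ/min
|Q| = 1338.5 kW = 4818.7 MJ/h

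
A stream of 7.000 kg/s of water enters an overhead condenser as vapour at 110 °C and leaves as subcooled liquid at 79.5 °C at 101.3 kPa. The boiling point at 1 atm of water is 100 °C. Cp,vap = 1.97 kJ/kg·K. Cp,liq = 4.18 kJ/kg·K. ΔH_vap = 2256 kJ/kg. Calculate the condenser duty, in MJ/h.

vapour 110→100 °C: -19.7 kJ/kg
condensation at 100 °C: -2256 kJ/kg
liquid 100→79.5 °C: -85.69 kJ/kg
Δh = -19.7 + -2256 + -85.69 = -2361.4 kJ/kg
Q = ṁ·Δh = 7.000 kg/s × -2361.4 kJ/kg = -16530 kJ/s
|Q| = 16530 kW = 59507 MJ/h

Q_c = 59500 MJ/h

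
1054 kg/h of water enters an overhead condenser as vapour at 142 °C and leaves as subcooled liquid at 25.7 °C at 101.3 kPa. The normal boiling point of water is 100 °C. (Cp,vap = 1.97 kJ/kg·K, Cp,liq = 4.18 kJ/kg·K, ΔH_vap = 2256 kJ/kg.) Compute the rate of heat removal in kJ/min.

Q_c = 46500 kJ/min

vapour 142→100 °C: -82.74 kJ/kg
condensation at 100 °C: -2256 kJ/kg
liquid 100→25.7 °C: -310.57 kJ/kg
Δh = -82.74 + -2256 + -310.57 = -2649.3 kJ/kg
Q = ṁ·Δh = 1054 kg/h × -2649.3 kJ/kg = -2.7924e+06 kJ/h
|Q| = 775.66 kW = 46540 kJ/min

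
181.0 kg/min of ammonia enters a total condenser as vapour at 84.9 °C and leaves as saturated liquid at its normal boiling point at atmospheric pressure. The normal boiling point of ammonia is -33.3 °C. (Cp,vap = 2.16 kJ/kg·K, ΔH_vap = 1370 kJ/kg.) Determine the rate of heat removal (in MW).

vapour 84.9→-33.3 °C: -255.31 kJ/kg
condensation at -33.3 °C: -1370 kJ/kg
Δh = -255.31 + -1370 = -1625.3 kJ/kg
Q = ṁ·Δh = 181.0 kg/min × -1625.3 kJ/kg = -294180 kJ/min
|Q| = 4903 kW = 4.903 MW

Q_c = 4.90 MW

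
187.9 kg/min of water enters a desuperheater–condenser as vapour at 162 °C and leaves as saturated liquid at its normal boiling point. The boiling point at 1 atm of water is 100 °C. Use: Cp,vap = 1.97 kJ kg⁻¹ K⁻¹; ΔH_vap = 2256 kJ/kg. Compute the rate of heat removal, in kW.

vapour 162→100 °C: -122.14 kJ/kg
condensation at 100 °C: -2256 kJ/kg
Δh = -122.14 + -2256 = -2378.1 kJ/kg
Q = ṁ·Δh = 187.9 kg/min × -2378.1 kJ/kg = -446850 kJ/min
|Q| = 7447.5 kW

Q_c = 7450 kW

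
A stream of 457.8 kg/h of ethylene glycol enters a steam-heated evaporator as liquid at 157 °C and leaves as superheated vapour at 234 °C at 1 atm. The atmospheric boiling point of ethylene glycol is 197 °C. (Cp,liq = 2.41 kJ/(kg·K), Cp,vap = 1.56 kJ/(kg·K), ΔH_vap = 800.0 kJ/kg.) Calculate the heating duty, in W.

liquid 157→197 °C: 96.4 kJ/kg
vaporisation at 197 °C: 800 kJ/kg
vapour 197→234 °C: 57.72 kJ/kg
Δh = 96.4 + 800 + 57.72 = 954.12 kJ/kg
Q = ṁ·Δh = 457.8 kg/h × 954.12 kJ/kg = 436800 kJ/h
|Q| = 121.33 kW = 121330 W

Q = 121000 W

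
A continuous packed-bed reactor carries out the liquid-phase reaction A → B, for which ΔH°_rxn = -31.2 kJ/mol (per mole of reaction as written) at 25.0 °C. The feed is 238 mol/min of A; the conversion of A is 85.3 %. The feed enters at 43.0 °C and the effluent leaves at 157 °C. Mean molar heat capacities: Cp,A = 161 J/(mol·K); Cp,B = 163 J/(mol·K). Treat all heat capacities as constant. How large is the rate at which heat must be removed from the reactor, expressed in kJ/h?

Extent of reaction ξ = 0.853 × 238 = 203.01 mol/min
Reaction term: ξ·ΔH°_rxn = 203.01 × -31.2 = -6334 kJ/min
Sensible, feed 43.0→25 °C: -689.72 kJ/min
Outlet flows (mol/min): A 34.986, B 203.01
Sensible, products 25→157 °C: 5111.6 kJ/min
Q = ΔH = -1912.2 kJ/min = -31.87 kW
Heat removed = 114730 kJ/h

Q_out = 115000 kJ/h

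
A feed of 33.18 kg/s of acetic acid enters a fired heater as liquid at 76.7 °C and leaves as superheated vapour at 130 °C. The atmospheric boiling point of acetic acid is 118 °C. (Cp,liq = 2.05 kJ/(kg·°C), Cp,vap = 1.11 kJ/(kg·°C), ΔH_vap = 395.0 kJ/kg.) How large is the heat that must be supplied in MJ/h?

Q = 58900 MJ/h

liquid 76.7→118 °C: 84.665 kJ/kg
vaporisation at 118 °C: 395 kJ/kg
vapour 118→130 °C: 13.32 kJ/kg
Δh = 84.665 + 395 + 13.32 = 492.99 kJ/kg
Q = ṁ·Δh = 33.18 kg/s × 492.99 kJ/kg = 16357 kJ/s
|Q| = 16357 kW = 58886 MJ/h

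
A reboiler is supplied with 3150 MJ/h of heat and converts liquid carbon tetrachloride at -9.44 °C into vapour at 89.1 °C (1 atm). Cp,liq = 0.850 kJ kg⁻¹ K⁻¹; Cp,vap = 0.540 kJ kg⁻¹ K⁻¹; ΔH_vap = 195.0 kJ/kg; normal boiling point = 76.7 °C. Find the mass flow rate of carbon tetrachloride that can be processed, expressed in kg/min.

ṁ = 191 kg/min

Δh = 0.850×(76.7−-9.44) + 195.0 + 0.540×(89.1−76.7) = 274.91 kJ/kg
Q = 3150 MJ/h = 875 kJ/s = 52500 kJ/min
ṁ = Q/Δh = 52500 / 274.91 = 190.97 kg/min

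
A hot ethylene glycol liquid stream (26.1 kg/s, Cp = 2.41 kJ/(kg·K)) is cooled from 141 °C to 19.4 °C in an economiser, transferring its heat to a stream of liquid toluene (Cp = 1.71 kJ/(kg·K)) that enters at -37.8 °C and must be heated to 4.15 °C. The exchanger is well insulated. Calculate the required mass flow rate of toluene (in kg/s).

ṁ_c = 107 kg/s

Heat released by hot stream: Q = 26.1 × 2.41 × (141 − 19.4) = 7648.8 kJ/s
Energy balance on cold side (adiabatic exchanger): Q = ṁ_c·Cp_c·(T_c,out − T_c,in)
ṁ_c = 7648.8 / [1.71 × (4.15 − -37.8)] = 106.63 kg/s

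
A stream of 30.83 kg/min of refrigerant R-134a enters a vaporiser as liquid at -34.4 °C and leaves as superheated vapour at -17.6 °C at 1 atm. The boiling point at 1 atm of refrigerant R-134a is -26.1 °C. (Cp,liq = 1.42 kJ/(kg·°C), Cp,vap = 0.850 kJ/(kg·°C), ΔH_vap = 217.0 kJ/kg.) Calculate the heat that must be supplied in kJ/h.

liquid -34.4→-26.1 °C: 11.786 kJ/kg
vaporisation at -26.1 °C: 217 kJ/kg
vapour -26.1→-17.6 °C: 7.225 kJ/kg
Δh = 11.786 + 217 + 7.225 = 236.01 kJ/kg
Q = ṁ·Δh = 30.83 kg/min × 236.01 kJ/kg = 7276.2 kJ/min
|Q| = 121.27 kW = 436570 kJ/h

Q = 437000 kJ/h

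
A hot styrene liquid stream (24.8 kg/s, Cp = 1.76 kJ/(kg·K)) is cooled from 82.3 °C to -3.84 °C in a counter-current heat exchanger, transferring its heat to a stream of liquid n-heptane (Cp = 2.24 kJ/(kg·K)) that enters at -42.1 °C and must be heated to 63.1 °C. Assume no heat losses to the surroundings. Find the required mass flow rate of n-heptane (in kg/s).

ṁ_c = 16.0 kg/s

Heat released by hot stream: Q = 24.8 × 1.76 × (82.3 − -3.84) = 3759.8 kJ/s
Energy balance on cold side (adiabatic exchanger): Q = ṁ_c·Cp_c·(T_c,out − T_c,in)
ṁ_c = 3759.8 / [2.24 × (63.1 − -42.1)] = 15.955 kg/s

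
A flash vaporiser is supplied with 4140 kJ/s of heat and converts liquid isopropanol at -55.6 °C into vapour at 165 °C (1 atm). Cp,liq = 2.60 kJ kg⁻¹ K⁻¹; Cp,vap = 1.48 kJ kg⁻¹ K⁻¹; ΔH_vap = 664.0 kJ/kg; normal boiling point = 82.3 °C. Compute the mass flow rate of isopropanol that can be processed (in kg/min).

Δh = 2.60×(82.3−-55.6) + 664.0 + 1.48×(165−82.3) = 1144.9 kJ/kg
Q = 4140 kJ/s = 4140 kJ/s = 248400 kJ/min
ṁ = Q/Δh = 248400 / 1144.9 = 216.96 kg/min

ṁ = 217 kg/min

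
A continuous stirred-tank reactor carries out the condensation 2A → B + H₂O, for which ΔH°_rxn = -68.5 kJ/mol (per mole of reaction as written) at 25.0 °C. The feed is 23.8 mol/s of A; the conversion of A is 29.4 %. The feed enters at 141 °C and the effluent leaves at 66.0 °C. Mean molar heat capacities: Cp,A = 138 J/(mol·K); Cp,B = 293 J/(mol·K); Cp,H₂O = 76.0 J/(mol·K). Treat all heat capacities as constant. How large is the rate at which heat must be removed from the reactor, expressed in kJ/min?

Q_out = 28400 kJ/min

Extent of reaction ξ = 0.294 × 23.8 / 2 = 3.4986 mol/s
Reaction term: ξ·ΔH°_rxn = 3.4986 × -68.5 = -239.65 kJ/s
Sensible, feed 141→25 °C: -380.99 kJ/s
Outlet flows (mol/s): A 16.803, B 3.4986, H₂O 3.4986
Sensible, products 25→66.0 °C: 148 kJ/s
Q = ΔH = -472.64 kJ/s = -472.64 kW
Heat removed = 28359 kJ/min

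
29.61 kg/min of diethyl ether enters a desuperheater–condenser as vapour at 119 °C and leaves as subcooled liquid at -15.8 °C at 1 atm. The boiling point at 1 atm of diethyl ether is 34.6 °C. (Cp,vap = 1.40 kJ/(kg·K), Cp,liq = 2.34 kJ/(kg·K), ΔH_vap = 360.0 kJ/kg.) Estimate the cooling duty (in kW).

vapour 119→34.6 °C: -118.16 kJ/kg
condensation at 34.6 °C: -360 kJ/kg
liquid 34.6→-15.8 °C: -117.94 kJ/kg
Δh = -118.16 + -360 + -117.94 = -596.1 kJ/kg
Q = ṁ·Δh = 29.61 kg/min × -596.1 kJ/kg = -17650 kJ/min
|Q| = 294.17 kW

Q_c = 294 kW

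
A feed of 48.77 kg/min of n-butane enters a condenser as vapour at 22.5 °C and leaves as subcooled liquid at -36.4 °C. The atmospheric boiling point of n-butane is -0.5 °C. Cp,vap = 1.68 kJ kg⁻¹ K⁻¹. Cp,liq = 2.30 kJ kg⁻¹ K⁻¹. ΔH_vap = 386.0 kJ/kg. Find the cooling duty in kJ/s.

Q_c = 412 kJ/s

vapour 22.5→-0.5 °C: -38.64 kJ/kg
condensation at -0.5 °C: -386 kJ/kg
liquid -0.5→-36.4 °C: -82.57 kJ/kg
Δh = -38.64 + -386 + -82.57 = -507.21 kJ/kg
Q = ṁ·Δh = 48.77 kg/min × -507.21 kJ/kg = -24737 kJ/min
|Q| = 412.28 kW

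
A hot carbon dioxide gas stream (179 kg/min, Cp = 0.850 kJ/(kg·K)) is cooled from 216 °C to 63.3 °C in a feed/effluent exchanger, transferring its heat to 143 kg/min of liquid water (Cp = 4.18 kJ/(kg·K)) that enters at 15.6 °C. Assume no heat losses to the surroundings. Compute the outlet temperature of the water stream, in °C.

T_c,out = 54.5 °C

Heat released by hot stream: Q = 179 × 0.850 × (216 − 63.3) = 23233 kJ/min
Energy balance on cold side (adiabatic exchanger): Q = ṁ_c·Cp_c·(T_c,out − T_c,in)
T_c,out = 15.6 + 23233/(143 × 4.18) = 54.469 °C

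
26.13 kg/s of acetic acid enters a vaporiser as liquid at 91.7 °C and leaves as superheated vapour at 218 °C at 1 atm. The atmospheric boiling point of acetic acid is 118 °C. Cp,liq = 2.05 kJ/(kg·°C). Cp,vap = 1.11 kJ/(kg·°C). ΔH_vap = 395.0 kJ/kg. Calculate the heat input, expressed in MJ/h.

Q = 52700 MJ/h

liquid 91.7→118 °C: 53.915 kJ/kg
vaporisation at 118 °C: 395 kJ/kg
vapour 118→218 °C: 111 kJ/kg
Δh = 53.915 + 395 + 111 = 559.91 kJ/kg
Q = ṁ·Δh = 26.13 kg/s × 559.91 kJ/kg = 14631 kJ/s
|Q| = 14631 kW = 52670 MJ/h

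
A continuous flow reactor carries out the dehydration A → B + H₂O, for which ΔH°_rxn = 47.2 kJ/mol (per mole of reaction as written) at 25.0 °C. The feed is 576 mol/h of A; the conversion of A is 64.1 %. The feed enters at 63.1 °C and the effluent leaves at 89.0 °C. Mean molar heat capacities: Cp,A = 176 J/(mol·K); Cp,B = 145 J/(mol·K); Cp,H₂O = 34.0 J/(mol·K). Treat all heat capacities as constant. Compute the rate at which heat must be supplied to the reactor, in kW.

Extent of reaction ξ = 0.641 × 576 = 369.22 mol/h
Reaction term: ξ·ΔH°_rxn = 369.22 × 47.2 = 17427 kJ/h
Sensible, feed 63.1→25 °C: -3862.4 kJ/h
Outlet flows (mol/h): A 206.78, B 369.22, H₂O 369.22
Sensible, products 25→89.0 °C: 6559 kJ/h
Q = ΔH = 20124 kJ/h = 5.5899 kW
Heat supplied = 5.5899 kW

Q_in = 5.59 kW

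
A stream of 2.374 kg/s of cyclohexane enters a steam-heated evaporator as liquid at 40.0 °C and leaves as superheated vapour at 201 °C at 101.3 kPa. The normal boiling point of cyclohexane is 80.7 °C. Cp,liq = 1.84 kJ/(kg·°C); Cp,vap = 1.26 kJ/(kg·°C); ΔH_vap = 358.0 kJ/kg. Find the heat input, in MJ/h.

Q = 5000 MJ/h

liquid 40.0→80.7 °C: 74.888 kJ/kg
vaporisation at 80.7 °C: 358 kJ/kg
vapour 80.7→201 °C: 151.58 kJ/kg
Δh = 74.888 + 358 + 151.58 = 584.47 kJ/kg
Q = ṁ·Δh = 2.374 kg/s × 584.47 kJ/kg = 1387.5 kJ/s
|Q| = 1387.5 kW = 4995.1 MJ/h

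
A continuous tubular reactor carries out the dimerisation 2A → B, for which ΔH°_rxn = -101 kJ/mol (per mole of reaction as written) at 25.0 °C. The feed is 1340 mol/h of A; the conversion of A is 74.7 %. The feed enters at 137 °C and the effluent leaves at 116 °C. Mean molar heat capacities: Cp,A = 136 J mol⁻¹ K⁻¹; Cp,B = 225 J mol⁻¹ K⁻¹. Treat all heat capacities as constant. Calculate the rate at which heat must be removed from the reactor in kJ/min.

Extent of reaction ξ = 0.747 × 1340 / 2 = 500.49 mol/h
Reaction term: ξ·ΔH°_rxn = 500.49 × -101 = -50549 kJ/h
Sensible, feed 137→25 °C: -20411 kJ/h
Outlet flows (mol/h): A 339.02, B 500.49
Sensible, products 25→116 °C: 14443 kJ/h
Q = ΔH = -56517 kJ/h = -15.699 kW
Heat removed = 941.95 kJ/min

Q_out = 942 kJ/min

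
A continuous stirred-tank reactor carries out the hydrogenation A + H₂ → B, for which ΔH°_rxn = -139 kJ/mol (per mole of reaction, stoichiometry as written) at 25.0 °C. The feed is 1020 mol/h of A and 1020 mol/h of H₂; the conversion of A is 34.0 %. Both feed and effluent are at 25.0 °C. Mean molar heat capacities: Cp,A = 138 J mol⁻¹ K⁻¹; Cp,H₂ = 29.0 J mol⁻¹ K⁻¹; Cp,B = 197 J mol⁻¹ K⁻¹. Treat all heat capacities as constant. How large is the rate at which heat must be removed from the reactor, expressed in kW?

Extent of reaction ξ = 0.340 × 1020 = 346.8 mol/h
Reaction term: ξ·ΔH°_rxn = 346.8 × -139 = -48205 kJ/h
Q = ΔH = -48205 kJ/h = -13.39 kW
Heat removed = 13.39 kW

Q_out = 13.4 kW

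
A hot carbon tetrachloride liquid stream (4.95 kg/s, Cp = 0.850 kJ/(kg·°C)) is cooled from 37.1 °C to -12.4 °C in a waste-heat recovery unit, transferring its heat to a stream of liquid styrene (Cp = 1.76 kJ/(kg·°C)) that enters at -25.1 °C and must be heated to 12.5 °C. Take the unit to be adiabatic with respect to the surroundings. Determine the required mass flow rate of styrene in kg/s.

Heat released by hot stream: Q = 4.95 × 0.850 × (37.1 − -12.4) = 208.27 kJ/s
Energy balance on cold side (adiabatic exchanger): Q = ṁ_c·Cp_c·(T_c,out − T_c,in)
ṁ_c = 208.27 / [1.76 × (12.5 − -25.1)] = 3.1472 kg/s

ṁ_c = 3.15 kg/s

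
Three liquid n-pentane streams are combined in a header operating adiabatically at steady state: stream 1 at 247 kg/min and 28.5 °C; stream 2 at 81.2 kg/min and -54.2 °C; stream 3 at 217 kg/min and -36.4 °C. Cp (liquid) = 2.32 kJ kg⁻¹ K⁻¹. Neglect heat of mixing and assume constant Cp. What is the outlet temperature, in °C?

No heat crosses the boundary, so H_out = H_in.
Σ ṁᵢCp,ᵢTᵢ = 247×2.32×28.5 + 81.2×2.32×-54.2 + 217×2.32×-36.4 = -12204
Σ ṁᵢCp,ᵢ = 247×2.32 + 81.2×2.32 + 217×2.32 = 1264.9
T_out = -12204 / 1264.9 = -9.6485 °C

T_out = -9.65 °C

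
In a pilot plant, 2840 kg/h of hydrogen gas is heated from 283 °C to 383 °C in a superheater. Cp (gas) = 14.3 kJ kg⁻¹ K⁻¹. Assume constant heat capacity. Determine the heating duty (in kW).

Q = 1130 kW

Q = ṁ·Cp·ΔT = 2840 × 14.3 × (383 − 283) = 4.0612e+06 kJ/h
Converting: 4.0612e+06 / 3600 s = 1128.1 kW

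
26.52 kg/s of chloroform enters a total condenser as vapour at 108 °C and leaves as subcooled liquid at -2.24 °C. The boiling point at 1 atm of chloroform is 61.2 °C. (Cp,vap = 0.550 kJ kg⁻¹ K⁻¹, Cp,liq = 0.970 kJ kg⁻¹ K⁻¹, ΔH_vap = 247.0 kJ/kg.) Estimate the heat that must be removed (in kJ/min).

vapour 108→61.2 °C: -25.74 kJ/kg
condensation at 61.2 °C: -247 kJ/kg
liquid 61.2→-2.24 °C: -61.537 kJ/kg
Δh = -25.74 + -247 + -61.537 = -334.28 kJ/kg
Q = ṁ·Δh = 26.52 kg/s × -334.28 kJ/kg = -8865 kJ/s
|Q| = 8865 kW = 531900 kJ/min

Q_c = 532000 kJ/min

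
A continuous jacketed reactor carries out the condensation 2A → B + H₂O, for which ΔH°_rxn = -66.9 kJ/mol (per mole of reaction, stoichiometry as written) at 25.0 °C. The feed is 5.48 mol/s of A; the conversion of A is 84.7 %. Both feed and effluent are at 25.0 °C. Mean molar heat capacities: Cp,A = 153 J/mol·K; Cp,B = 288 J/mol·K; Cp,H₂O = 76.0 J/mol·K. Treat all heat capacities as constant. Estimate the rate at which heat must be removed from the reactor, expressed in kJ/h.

Extent of reaction ξ = 0.847 × 5.48 / 2 = 2.3208 mol/s
Reaction term: ξ·ΔH°_rxn = 2.3208 × -66.9 = -155.26 kJ/s
Q = ΔH = -155.26 kJ/s = -155.26 kW
Heat removed = 558940 kJ/h

Q_out = 559000 kJ/h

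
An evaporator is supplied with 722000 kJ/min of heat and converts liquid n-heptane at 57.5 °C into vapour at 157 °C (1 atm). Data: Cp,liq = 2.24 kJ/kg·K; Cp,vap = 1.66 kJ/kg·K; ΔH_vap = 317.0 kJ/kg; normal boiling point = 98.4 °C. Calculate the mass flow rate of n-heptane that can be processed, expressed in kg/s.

ṁ = 23.8 kg/s

Δh = 2.24×(98.4−57.5) + 317.0 + 1.66×(157−98.4) = 505.89 kJ/kg
Q = 722000 kJ/min = 12033 kJ/s = 12033 kJ/s
ṁ = Q/Δh = 12033 / 505.89 = 23.786 kg/s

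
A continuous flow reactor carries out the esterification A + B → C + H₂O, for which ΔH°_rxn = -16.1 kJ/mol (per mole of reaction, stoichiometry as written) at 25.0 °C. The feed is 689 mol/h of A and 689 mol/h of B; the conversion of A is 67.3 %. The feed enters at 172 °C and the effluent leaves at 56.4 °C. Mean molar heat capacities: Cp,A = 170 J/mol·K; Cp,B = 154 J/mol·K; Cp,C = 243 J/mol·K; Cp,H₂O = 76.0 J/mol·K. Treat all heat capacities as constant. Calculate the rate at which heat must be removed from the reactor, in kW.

Q_out = 9.26 kW

Extent of reaction ξ = 0.673 × 689 = 463.7 mol/h
Reaction term: ξ·ΔH°_rxn = 463.7 × -16.1 = -7465.5 kJ/h
Sensible, feed 172→25 °C: -32816 kJ/h
Outlet flows (mol/h): A 225.3, B 225.3, C 463.7, H₂O 463.7
Sensible, products 25→56.4 °C: 6936.8 kJ/h
Q = ΔH = -33344 kJ/h = -9.2623 kW
Heat removed = 9.2623 kW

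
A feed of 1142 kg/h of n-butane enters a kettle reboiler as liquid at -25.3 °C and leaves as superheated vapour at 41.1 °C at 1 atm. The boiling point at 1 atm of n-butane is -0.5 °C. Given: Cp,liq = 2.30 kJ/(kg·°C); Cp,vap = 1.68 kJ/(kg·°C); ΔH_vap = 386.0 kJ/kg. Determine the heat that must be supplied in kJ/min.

liquid -25.3→-0.5 °C: 57.04 kJ/kg
vaporisation at -0.5 °C: 386 kJ/kg
vapour -0.5→41.1 °C: 69.888 kJ/kg
Δh = 57.04 + 386 + 69.888 = 512.93 kJ/kg
Q = ṁ·Δh = 1142 kg/h × 512.93 kJ/kg = 585760 kJ/h
|Q| = 162.71 kW = 9762.7 kJ/min

Q = 9760 kJ/min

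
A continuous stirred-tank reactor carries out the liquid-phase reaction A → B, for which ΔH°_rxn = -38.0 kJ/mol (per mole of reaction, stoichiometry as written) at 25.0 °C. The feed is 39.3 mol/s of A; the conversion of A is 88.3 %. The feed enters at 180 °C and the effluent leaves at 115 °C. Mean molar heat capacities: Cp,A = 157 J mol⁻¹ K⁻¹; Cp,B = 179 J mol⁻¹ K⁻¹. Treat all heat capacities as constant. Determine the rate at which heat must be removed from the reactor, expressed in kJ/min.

Q_out = 99100 kJ/min

Extent of reaction ξ = 0.883 × 39.3 = 34.702 mol/s
Reaction term: ξ·ΔH°_rxn = 34.702 × -38.0 = -1318.7 kJ/s
Sensible, feed 180→25 °C: -956.37 kJ/s
Outlet flows (mol/s): A 4.5981, B 34.702
Sensible, products 25→115 °C: 624.02 kJ/s
Q = ΔH = -1651 kJ/s = -1651 kW
Heat removed = 99061 kJ/min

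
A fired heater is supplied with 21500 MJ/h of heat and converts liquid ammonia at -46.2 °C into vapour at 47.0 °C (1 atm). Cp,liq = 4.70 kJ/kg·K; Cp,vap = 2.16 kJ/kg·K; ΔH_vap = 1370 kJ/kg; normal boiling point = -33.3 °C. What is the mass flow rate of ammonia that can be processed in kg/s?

ṁ = 3.72 kg/s

Δh = 4.70×(-33.3−-46.2) + 1370 + 2.16×(47.0−-33.3) = 1604.1 kJ/kg
Q = 21500 MJ/h = 5972.2 kJ/s = 5972.2 kJ/s
ṁ = Q/Δh = 5972.2 / 1604.1 = 3.7231 kg/s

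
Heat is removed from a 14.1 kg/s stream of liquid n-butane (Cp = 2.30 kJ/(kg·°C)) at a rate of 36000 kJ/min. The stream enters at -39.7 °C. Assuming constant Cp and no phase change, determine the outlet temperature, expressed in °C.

T_out = -58.2 °C

Q = 36000 kJ/min = 600 kJ/s
ΔT = Q/(ṁ·Cp) = 600/(14.1×2.30) = 18.501 K
T_out = -39.7 − 18.501 = -58.201 °C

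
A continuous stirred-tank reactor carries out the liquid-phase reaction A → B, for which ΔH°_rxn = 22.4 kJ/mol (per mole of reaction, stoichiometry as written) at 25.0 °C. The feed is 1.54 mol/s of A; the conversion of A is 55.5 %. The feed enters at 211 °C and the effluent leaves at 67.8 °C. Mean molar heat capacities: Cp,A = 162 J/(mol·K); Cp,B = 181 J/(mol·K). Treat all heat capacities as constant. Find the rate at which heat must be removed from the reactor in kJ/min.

Q_out = 953 kJ/min

Extent of reaction ξ = 0.555 × 1.54 = 0.8547 mol/s
Reaction term: ξ·ΔH°_rxn = 0.8547 × 22.4 = 19.145 kJ/s
Sensible, feed 211→25 °C: -46.403 kJ/s
Outlet flows (mol/s): A 0.6853, B 0.8547
Sensible, products 25→67.8 °C: 11.373 kJ/s
Q = ΔH = -15.885 kJ/s = -15.885 kW
Heat removed = 953.11 kJ/min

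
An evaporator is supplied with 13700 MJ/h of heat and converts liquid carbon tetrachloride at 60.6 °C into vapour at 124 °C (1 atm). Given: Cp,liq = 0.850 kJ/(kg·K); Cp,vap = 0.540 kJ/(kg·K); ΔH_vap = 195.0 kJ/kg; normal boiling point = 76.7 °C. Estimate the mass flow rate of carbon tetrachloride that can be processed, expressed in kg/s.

ṁ = 16.2 kg/s

Δh = 0.850×(76.7−60.6) + 195.0 + 0.540×(124−76.7) = 234.23 kJ/kg
Q = 13700 MJ/h = 3805.6 kJ/s = 3805.6 kJ/s
ṁ = Q/Δh = 3805.6 / 234.23 = 16.247 kg/s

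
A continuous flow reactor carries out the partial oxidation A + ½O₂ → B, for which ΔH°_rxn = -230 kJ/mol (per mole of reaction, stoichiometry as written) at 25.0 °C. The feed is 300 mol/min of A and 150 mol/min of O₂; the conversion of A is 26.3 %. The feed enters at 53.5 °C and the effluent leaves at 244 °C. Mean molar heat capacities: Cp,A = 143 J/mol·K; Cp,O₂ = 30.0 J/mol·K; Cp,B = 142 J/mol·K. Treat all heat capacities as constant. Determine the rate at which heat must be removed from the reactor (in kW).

Extent of reaction ξ = 0.263 × 300 = 78.9 mol/min
Reaction term: ξ·ΔH°_rxn = 78.9 × -230 = -18147 kJ/min
Sensible, feed 53.5→25 °C: -1350.9 kJ/min
Outlet flows (mol/min): A 221.1, O₂ 110.55, B 78.9
Sensible, products 25→244 °C: 10104 kJ/min
Q = ΔH = -9393.8 kJ/min = -156.56 kW
Heat removed = 156.56 kW

Q_out = 157 kW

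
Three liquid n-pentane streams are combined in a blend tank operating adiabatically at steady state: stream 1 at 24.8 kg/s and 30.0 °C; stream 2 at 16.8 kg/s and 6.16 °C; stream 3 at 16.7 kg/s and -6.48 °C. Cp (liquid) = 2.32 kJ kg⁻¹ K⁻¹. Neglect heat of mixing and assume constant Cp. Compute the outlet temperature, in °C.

Adiabatic, steady state ⇒ Σ ṁᵢCp,ᵢ(T_out − Tᵢ) = 0
Σ ṁᵢCp,ᵢTᵢ = 24.8×2.32×30.0 + 16.8×2.32×6.16 + 16.7×2.32×-6.48 = 1715.1
Σ ṁᵢCp,ᵢ = 24.8×2.32 + 16.8×2.32 + 16.7×2.32 = 135.26
T_out = 1715.1 / 135.26 = 12.68 °C

T_out = 12.7 °C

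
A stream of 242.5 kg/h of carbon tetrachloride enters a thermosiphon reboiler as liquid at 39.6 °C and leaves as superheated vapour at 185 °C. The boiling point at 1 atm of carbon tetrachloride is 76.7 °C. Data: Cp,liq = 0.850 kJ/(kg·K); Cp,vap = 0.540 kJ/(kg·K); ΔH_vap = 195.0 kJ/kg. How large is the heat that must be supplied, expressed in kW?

liquid 39.6→76.7 °C: 31.535 kJ/kg
vaporisation at 76.7 °C: 195 kJ/kg
vapour 76.7→185 °C: 58.482 kJ/kg
Δh = 31.535 + 195 + 58.482 = 285.02 kJ/kg
Q = ṁ·Δh = 242.5 kg/h × 285.02 kJ/kg = 69117 kJ/h
|Q| = 19.199 kW

Q = 19.2 kW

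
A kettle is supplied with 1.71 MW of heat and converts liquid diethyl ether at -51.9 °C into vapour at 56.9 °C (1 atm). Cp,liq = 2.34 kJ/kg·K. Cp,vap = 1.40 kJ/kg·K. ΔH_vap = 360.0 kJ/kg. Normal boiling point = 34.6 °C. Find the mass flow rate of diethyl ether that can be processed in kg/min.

ṁ = 173 kg/min

Δh = 2.34×(34.6−-51.9) + 360.0 + 1.40×(56.9−34.6) = 593.63 kJ/kg
Q = 1.71 MW = 1710 kJ/s = 102600 kJ/min
ṁ = Q/Δh = 102600 / 593.63 = 172.83 kg/min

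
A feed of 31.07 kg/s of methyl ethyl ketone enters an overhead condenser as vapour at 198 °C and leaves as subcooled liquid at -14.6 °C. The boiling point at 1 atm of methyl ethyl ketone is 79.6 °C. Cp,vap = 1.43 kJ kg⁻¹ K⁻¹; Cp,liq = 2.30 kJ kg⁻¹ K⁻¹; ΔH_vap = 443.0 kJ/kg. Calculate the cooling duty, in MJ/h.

Q_c = 92700 MJ/h

vapour 198→79.6 °C: -169.31 kJ/kg
condensation at 79.6 °C: -443 kJ/kg
liquid 79.6→-14.6 °C: -216.66 kJ/kg
Δh = -169.31 + -443 + -216.66 = -828.97 kJ/kg
Q = ṁ·Δh = 31.07 kg/s × -828.97 kJ/kg = -25756 kJ/s
|Q| = 25756 kW = 92722 MJ/h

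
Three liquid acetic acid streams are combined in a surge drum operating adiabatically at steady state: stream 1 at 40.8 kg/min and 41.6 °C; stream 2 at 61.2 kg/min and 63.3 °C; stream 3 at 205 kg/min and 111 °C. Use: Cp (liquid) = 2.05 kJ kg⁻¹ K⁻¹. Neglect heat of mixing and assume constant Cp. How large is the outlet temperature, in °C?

Adiabatic, steady state ⇒ Σ ṁᵢCp,ᵢ(T_out − Tᵢ) = 0
T_out = Σ ṁᵢCp,ᵢTᵢ / Σ ṁᵢCp,ᵢ
      = 58069 / 629.35 = 92.268 °C

T_out = 92.3 °C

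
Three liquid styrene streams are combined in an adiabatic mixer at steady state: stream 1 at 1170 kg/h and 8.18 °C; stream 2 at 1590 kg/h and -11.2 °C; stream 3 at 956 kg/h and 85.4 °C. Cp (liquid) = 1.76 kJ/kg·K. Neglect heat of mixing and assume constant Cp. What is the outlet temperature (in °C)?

T_out = 19.8 °C

Adiabatic, steady state ⇒ Σ ṁᵢCp,ᵢ(T_out − Tᵢ) = 0
Σ ṁᵢCp,ᵢTᵢ = 1170×1.76×8.18 + 1590×1.76×-11.2 + 956×1.76×85.4 = 129190
Σ ṁᵢCp,ᵢ = 1170×1.76 + 1590×1.76 + 956×1.76 = 6540.2
T_out = 129190 / 6540.2 = 19.754 °C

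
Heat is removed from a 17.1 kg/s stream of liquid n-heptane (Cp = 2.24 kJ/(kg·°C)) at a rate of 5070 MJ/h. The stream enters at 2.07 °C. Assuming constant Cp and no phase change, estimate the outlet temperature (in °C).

Q = 5070 MJ/h = 1408.3 kJ/s
ΔT = Q/(ṁ·Cp) = 1408.3/(17.1×2.24) = 36.767 K
T_out = 2.07 − 36.767 = -34.697 °C

T_out = -34.7 °C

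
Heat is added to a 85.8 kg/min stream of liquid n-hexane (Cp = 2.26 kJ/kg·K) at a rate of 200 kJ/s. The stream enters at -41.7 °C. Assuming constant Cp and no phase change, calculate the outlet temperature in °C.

Q = 200 kJ/s = 12000 kJ/min
ΔT = Q/(ṁ·Cp) = 12000/(85.8×2.26) = 61.885 K
T_out = -41.7 + 61.885 = 20.185 °C

T_out = 20.2 °C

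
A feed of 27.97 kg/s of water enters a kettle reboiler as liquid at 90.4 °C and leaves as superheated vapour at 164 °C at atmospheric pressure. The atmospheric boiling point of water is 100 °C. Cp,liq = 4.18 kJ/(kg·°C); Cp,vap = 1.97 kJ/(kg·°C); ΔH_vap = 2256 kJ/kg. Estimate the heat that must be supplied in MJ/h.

Q = 244000 MJ/h

liquid 90.4→100 °C: 40.128 kJ/kg
vaporisation at 100 °C: 2256 kJ/kg
vapour 100→164 °C: 126.08 kJ/kg
Δh = 40.128 + 2256 + 126.08 = 2422.2 kJ/kg
Q = ṁ·Δh = 27.97 kg/s × 2422.2 kJ/kg = 67749 kJ/s
|Q| = 67749 kW = 243900 MJ/h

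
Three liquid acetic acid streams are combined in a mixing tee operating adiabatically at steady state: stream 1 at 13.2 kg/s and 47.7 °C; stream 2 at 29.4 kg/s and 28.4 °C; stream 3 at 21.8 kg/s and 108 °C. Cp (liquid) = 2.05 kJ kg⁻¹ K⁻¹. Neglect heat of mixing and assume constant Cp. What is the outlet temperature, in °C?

Adiabatic, steady state ⇒ Σ ṁᵢCp,ᵢ(T_out − Tᵢ) = 0
Σ ṁᵢCp,ᵢTᵢ = 13.2×2.05×47.7 + 29.4×2.05×28.4 + 21.8×2.05×108 = 7828.9
Σ ṁᵢCp,ᵢ = 13.2×2.05 + 29.4×2.05 + 21.8×2.05 = 132.02
T_out = 7828.9 / 132.02 = 59.301 °C

T_out = 59.3 °C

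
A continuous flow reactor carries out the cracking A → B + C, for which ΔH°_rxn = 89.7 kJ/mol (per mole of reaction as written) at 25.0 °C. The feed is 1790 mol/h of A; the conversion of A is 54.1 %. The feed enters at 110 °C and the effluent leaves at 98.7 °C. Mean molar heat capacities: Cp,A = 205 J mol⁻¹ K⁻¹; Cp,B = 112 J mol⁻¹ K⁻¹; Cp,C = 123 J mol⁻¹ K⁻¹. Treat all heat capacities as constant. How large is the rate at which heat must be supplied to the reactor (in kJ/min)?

Extent of reaction ξ = 0.541 × 1790 = 968.39 mol/h
Reaction term: ξ·ΔH°_rxn = 968.39 × 89.7 = 86865 kJ/h
Sensible, feed 110→25 °C: -31191 kJ/h
Outlet flows (mol/h): A 821.61, B 968.39, C 968.39
Sensible, products 25→98.7 °C: 29185 kJ/h
Q = ΔH = 84859 kJ/h = 23.572 kW
Heat supplied = 1414.3 kJ/min

Q_in = 1410 kJ/min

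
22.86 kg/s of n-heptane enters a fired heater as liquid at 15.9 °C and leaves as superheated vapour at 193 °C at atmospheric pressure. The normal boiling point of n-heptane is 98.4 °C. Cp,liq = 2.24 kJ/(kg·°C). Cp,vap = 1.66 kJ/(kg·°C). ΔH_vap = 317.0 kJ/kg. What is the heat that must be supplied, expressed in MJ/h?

Q = 54200 MJ/h

liquid 15.9→98.4 °C: 184.8 kJ/kg
vaporisation at 98.4 °C: 317 kJ/kg
vapour 98.4→193 °C: 157.04 kJ/kg
Δh = 184.8 + 317 + 157.04 = 658.84 kJ/kg
Q = ṁ·Δh = 22.86 kg/s × 658.84 kJ/kg = 15061 kJ/s
|Q| = 15061 kW = 54220 MJ/h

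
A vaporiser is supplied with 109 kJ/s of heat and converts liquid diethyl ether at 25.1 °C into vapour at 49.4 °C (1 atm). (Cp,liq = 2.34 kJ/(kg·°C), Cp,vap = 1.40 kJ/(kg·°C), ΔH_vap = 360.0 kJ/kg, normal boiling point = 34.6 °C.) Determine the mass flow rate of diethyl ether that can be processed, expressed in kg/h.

ṁ = 974 kg/h

Δh = 2.34×(34.6−25.1) + 360.0 + 1.40×(49.4−34.6) = 402.95 kJ/kg
Q = 109 kJ/s = 109 kJ/s = 392400 kJ/h
ṁ = Q/Δh = 392400 / 402.95 = 973.82 kg/h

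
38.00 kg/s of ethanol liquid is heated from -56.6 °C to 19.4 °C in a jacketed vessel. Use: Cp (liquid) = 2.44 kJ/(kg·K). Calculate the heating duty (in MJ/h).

Q = ṁ·Cp·ΔT = 38.00 × 2.44 × (19.4 − -56.6) = 7046.7 kJ/s
Heating duty = 25368 MJ/h

Q = 25400 MJ/h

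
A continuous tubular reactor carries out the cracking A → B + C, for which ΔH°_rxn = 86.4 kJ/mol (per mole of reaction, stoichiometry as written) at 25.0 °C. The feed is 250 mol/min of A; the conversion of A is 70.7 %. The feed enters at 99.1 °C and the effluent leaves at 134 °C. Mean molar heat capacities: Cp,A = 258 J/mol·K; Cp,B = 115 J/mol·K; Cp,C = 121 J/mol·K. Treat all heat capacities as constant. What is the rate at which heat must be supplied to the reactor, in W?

Extent of reaction ξ = 0.707 × 250 = 176.75 mol/min
Reaction term: ξ·ΔH°_rxn = 176.75 × 86.4 = 15271 kJ/min
Sensible, feed 99.1→25 °C: -4779.4 kJ/min
Outlet flows (mol/min): A 73.25, B 176.75, C 176.75
Sensible, products 25→134 °C: 6606.7 kJ/min
Q = ΔH = 17098 kJ/min = 284.97 kW
Heat supplied = 284970 W

Q_in = 285000 W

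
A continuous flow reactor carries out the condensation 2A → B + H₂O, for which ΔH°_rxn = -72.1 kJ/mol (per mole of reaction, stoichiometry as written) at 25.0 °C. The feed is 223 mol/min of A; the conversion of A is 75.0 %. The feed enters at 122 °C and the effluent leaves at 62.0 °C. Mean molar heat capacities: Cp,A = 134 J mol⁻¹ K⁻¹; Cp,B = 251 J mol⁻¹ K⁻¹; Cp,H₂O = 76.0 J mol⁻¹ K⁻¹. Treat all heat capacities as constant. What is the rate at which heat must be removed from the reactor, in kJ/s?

Extent of reaction ξ = 0.750 × 223 / 2 = 83.625 mol/min
Reaction term: ξ·ΔH°_rxn = 83.625 × -72.1 = -6029.4 kJ/min
Sensible, feed 122→25 °C: -2898.6 kJ/min
Outlet flows (mol/min): A 55.75, B 83.625, H₂O 83.625
Sensible, products 25→62.0 °C: 1288.2 kJ/min
Q = ΔH = -7639.7 kJ/min = -127.33 kW
Heat removed = 127.33 kJ/s

Q_out = 127 kJ/s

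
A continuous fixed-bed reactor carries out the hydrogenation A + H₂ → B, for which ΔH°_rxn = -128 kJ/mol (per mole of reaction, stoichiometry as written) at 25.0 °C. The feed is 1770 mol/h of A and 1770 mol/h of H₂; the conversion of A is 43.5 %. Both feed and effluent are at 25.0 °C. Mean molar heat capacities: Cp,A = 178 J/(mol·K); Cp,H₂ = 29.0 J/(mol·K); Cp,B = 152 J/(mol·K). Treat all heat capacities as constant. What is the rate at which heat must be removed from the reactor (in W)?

Extent of reaction ξ = 0.435 × 1770 = 769.95 mol/h
Reaction term: ξ·ΔH°_rxn = 769.95 × -128 = -98554 kJ/h
Q = ΔH = -98554 kJ/h = -27.376 kW
Heat removed = 27376 W

Q_out = 27400 W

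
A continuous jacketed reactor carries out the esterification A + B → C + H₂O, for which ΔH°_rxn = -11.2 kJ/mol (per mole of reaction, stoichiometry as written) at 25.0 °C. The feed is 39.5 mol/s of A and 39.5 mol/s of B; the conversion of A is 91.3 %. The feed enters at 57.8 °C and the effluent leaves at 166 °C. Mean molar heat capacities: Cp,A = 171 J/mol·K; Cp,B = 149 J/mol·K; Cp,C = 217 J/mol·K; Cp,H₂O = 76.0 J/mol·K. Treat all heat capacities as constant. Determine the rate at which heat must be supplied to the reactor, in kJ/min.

Extent of reaction ξ = 0.913 × 39.5 = 36.064 mol/s
Reaction term: ξ·ΔH°_rxn = 36.064 × -11.2 = -403.91 kJ/s
Sensible, feed 57.8→25 °C: -414.59 kJ/s
Outlet flows (mol/s): A 3.4365, B 3.4365, C 36.064, H₂O 36.064
Sensible, products 25→166 °C: 1644.9 kJ/s
Q = ΔH = 826.44 kJ/s = 826.44 kW
Heat supplied = 49587 kJ/min

Q_in = 49600 kJ/min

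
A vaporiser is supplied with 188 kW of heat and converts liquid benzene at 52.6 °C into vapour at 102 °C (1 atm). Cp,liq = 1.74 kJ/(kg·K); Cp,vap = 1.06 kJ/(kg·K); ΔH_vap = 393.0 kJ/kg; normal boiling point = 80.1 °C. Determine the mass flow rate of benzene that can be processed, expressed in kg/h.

ṁ = 1460 kg/h

Δh = 1.74×(80.1−52.6) + 393.0 + 1.06×(102−80.1) = 464.06 kJ/kg
Q = 188 kW = 188 kJ/s = 676800 kJ/h
ṁ = Q/Δh = 676800 / 464.06 = 1458.4 kg/h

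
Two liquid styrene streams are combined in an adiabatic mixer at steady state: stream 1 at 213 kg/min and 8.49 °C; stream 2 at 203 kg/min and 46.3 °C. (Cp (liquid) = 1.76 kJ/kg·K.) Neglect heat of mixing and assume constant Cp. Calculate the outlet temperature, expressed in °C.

No heat crosses the boundary, so H_out = H_in.
Σ ṁᵢCp,ᵢTᵢ = 213×1.76×8.49 + 203×1.76×46.3 = 19725
Σ ṁᵢCp,ᵢ = 213×1.76 + 203×1.76 = 732.16
T_out = 19725 / 732.16 = 26.941 °C

T_out = 26.9 °C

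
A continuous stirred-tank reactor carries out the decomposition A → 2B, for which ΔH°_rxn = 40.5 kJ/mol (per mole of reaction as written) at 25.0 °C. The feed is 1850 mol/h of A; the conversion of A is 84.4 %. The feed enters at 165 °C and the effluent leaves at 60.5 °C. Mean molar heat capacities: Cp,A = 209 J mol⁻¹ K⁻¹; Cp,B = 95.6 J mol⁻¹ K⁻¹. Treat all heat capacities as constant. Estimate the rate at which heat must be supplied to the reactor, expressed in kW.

Extent of reaction ξ = 0.844 × 1850 = 1561.4 mol/h
Reaction term: ξ·ΔH°_rxn = 1561.4 × 40.5 = 63237 kJ/h
Sensible, feed 165→25 °C: -54131 kJ/h
Outlet flows (mol/h): A 288.6, B 3122.8
Sensible, products 25→60.5 °C: 12739 kJ/h
Q = ΔH = 21845 kJ/h = 6.0681 kW
Heat supplied = 6.0681 kW

Q_in = 6.07 kW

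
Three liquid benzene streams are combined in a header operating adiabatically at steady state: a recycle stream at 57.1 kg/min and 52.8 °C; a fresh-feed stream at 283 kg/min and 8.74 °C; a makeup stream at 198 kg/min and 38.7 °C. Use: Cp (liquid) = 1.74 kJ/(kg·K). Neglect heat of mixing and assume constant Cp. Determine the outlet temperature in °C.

Adiabatic, steady state ⇒ Σ ṁᵢCp,ᵢ(T_out − Tᵢ) = 0
Σ ṁᵢCp,ᵢTᵢ = 57.1×1.74×52.8 + 283×1.74×8.74 + 198×1.74×38.7 = 22883
Σ ṁᵢCp,ᵢ = 57.1×1.74 + 283×1.74 + 198×1.74 = 936.29
T_out = 22883 / 936.29 = 24.44 °C

T_out = 24.4 °C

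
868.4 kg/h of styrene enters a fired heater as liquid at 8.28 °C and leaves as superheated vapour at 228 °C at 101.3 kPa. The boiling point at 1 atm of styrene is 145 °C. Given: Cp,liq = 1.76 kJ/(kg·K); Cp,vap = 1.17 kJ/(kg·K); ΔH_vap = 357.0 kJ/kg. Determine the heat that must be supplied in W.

liquid 8.28→145 °C: 240.63 kJ/kg
vaporisation at 145 °C: 357 kJ/kg
vapour 145→228 °C: 97.11 kJ/kg
Δh = 240.63 + 357 + 97.11 = 694.74 kJ/kg
Q = ṁ·Δh = 868.4 kg/h × 694.74 kJ/kg = 603310 kJ/h
|Q| = 167.59 kW = 167590 W

Q = 168000 W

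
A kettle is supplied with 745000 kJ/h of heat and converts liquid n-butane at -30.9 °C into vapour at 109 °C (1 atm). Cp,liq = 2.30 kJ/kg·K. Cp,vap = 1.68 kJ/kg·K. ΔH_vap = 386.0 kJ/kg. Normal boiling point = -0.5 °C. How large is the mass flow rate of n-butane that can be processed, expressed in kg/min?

Δh = 2.30×(-0.5−-30.9) + 386.0 + 1.68×(109−-0.5) = 639.88 kJ/kg
Q = 745000 kJ/h = 206.94 kJ/s = 12417 kJ/min
ṁ = Q/Δh = 12417 / 639.88 = 19.405 kg/min

ṁ = 19.4 kg/min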